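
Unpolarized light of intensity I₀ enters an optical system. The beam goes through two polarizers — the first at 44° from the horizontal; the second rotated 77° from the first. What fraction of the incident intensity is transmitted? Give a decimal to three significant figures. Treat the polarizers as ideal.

Unpolarized light through the first polarizer → I₁ = ½ I₀, now polarized at 44°.
I₂ = I₁ cos²(77°) = 0.5 · 0.0506 I₀ = 0.0253 I₀.
Transmitted fraction = 0.0253.

≈ 0.0253 I₀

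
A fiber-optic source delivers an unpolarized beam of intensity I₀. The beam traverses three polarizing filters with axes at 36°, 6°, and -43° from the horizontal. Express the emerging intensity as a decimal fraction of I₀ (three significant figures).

Unpolarized light through the first polarizer → I₁ = ½ I₀, now polarized at 36°.
I₂ = I₁ cos²(6° − 36°) = 0.5 I₀ · cos²(30°) = 0.375 I₀.
I₃ = I₂ cos²(-43° − 6°) = 0.375 I₀ · cos²(49°) = 0.1614 I₀.
Transmitted fraction = 0.1614.

≈ 0.161 I₀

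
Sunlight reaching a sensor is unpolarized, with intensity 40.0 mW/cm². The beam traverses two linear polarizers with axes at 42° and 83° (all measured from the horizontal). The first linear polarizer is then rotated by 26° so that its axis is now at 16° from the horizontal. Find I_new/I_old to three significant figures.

I_new/I_old ≈ 0.268

Before rotation:
Unpolarized light through the first polarizer → I₁ = ½ I₀, now polarized at 42°.
I₂ = I₁ cos²(83° − 42°) = 0.5 I₀ · cos²(41°) = 0.2848 I₀.
After rotation:
Unpolarized light through the first polarizer → I₁ = ½ I₀, now polarized at 16°.
I₂ = I₁ cos²(83° − 16°) = 0.5 I₀ · cos²(67°) = 0.07634 I₀.
Ratio = 0.07634 / 0.2848 = 0.268.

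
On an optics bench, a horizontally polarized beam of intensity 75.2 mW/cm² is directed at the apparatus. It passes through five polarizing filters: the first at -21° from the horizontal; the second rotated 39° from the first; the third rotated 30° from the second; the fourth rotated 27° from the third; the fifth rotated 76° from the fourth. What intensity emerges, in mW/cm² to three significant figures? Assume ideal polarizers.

I ≈ 1.38 mW/cm²

I₁ = 75.2 mW/cm² · cos²(21°) = 65.54 mW/cm².
I₂ = I₁ · cos²(39°) = 65.54 · 0.604 = 39.58 mW/cm².
I₃ = I₂ · cos²(30°) = 39.58 · 0.75 = 29.69 mW/cm².
I₄ = I₃ · cos²(27°) = 29.69 · 0.7939 = 23.57 mW/cm².
I₅ = I₄ · cos²(76°) = 23.57 · 0.05853 = 1.379 mW/cm².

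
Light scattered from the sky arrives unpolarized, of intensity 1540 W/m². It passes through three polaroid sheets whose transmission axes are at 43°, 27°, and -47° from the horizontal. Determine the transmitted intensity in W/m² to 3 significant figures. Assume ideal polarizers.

I ≈ 54.1 W/m²

Unpolarized light through the first polarizer → I₁ = 1540 W/m²/2 = 770 W/m², polarized at 43°.
I₂ = I₁ · cos²(16°) = 770 · 0.924 = 711.5 W/m².
I₃ = I₂ · cos²(74°) = 711.5 · 0.07598 = 54.06 W/m².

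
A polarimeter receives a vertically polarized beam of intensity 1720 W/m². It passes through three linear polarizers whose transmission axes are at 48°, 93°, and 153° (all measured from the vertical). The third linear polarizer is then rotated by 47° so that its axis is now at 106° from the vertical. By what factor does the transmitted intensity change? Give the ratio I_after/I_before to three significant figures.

Before rotation:
I₁ = I₀ cos²(48° − 0°) = I₀ cos²(48°) = 0.4477 I₀.
I₂ = I₁ cos²(93° − 48°) = 0.4477 I₀ · cos²(45°) = 0.2239 I₀.
I₃ = I₂ cos²(153° − 93°) = 0.2239 I₀ · cos²(60°) = 0.05597 I₀.
After rotation:
I₁ = I₀ cos²(48° − 0°) = I₀ cos²(48°) = 0.4477 I₀.
I₂ = I₁ cos²(93° − 48°) = 0.4477 I₀ · cos²(45°) = 0.2239 I₀.
I₃ = I₂ cos²(106° − 93°) = 0.2239 I₀ · cos²(13°) = 0.2125 I₀.
Ratio = 0.2125 / 0.05597 = 3.798.

I_new/I_old ≈ 3.80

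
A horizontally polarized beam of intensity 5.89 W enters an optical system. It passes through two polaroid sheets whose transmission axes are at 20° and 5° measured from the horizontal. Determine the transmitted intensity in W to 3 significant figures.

I ≈ 4.85 W

By Malus's law, I₁ = 5.89 W · cos²(20°) = 5.201 W.
I₂ = I₁ · cos²(15°) = 5.201 · 0.933 = 4.853 W.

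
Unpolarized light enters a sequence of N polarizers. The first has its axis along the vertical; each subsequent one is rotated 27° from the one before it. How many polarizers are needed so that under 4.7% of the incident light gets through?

N = 12

First polarizer halves the unpolarized light: factor 1/2.
Each further stage multiplies by cos²(27°) = 0.7939.
After N polarizers: T = 0.5·0.7939^(N−1). Require T < 0.047 ⇒ N−1 > ln(0.047/0.5)/ln(0.7939) = 10.24, so N−1 ≥ 11 and N = 12.
Check: N=12 gives T = 0.03948 < 0.047; N=11 gives T = 0.04973.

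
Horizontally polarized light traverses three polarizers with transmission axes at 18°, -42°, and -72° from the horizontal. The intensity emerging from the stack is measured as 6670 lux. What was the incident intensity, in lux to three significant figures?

I₁ = I₀ cos²(18° − 0°) = I₀ cos²(18°) = 0.9045 I₀.
I₂ = I₁ cos²(-42° − 18°) = 0.9045 I₀ · cos²(60°) = 0.2261 I₀.
I₃ = I₂ cos²(-72° + 42°) = 0.2261 I₀ · cos²(30°) = 0.1696 I₀.
So 6670 lux = 0.1696 I₀, giving I₀ = 6670/0.1696 = 3.933e+04 lux.

I₀ ≈ 3.93e4 lux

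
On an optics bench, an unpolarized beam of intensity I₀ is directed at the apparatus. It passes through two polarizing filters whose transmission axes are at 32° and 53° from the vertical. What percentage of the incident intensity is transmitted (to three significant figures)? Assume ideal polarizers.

Unpolarized light through the first polarizer → I₁ = ½ I₀, now polarized at 32°.
I₂ = I₁ cos²(53° − 32°) = 0.5 I₀ · cos²(21°) = 0.4358 I₀.
That is 43.58% of the incident intensity.

≈ 43.6%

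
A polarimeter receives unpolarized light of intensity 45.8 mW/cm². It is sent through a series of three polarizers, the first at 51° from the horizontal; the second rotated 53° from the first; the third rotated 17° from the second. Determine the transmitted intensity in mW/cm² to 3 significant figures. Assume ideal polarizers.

Unpolarized light through the first polarizer → I₁ = 45.8 mW/cm²/2 = 22.9 mW/cm², polarized at 51°.
I₂ = I₁ · cos²(53°) = 22.9 · 0.3622 = 8.294 mW/cm².
I₃ = I₂ · cos²(17°) = 8.294 · 0.9145 = 7.585 mW/cm².

I ≈ 7.58 mW/cm²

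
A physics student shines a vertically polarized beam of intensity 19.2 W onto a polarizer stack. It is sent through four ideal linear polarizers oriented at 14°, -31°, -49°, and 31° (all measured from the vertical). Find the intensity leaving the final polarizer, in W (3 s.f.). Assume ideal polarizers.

By Malus's law, I₁ = 19.2 W · cos²(14°) = 18.08 W.
I₂ = I₁ · cos²(45°) = 18.08 · 0.5 = 9.038 W.
I₃ = I₂ · cos²(18°) = 9.038 · 0.9045 = 8.175 W.
I₄ = I₃ · cos²(80°) = 8.175 · 0.03015 = 0.2465 W.

I ≈ 0.247 W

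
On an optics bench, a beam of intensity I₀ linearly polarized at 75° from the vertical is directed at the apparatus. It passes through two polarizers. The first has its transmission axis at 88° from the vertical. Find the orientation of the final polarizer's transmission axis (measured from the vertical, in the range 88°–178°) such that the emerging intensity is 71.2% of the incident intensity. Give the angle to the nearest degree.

I₁ = I₀ cos²(88° − 75°) = I₀ cos²(13°) = 0.9494 I₀.
Need I₂/I₀ = 0.712, so cos²(θ − 88°) = 0.712 / 0.9494 = 0.7499.
θ − 88° = arccos(√0.7499) = 30.0°, giving θ ≈ 88 + 30.0 = 118.0°.

θ ≈ 118°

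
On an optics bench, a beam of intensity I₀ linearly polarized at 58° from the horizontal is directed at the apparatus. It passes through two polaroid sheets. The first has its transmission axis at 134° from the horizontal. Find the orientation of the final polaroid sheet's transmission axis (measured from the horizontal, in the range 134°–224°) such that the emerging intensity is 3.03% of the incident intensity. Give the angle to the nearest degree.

θ ≈ 178°

By Malus's law, I₁ = I₀ cos²(134° − 58°) = I₀ cos²(76°) = 0.05853 I₀.
Need I₂/I₀ = 0.0303, so cos²(θ − 134°) = 0.0303 / 0.05853 = 0.5177.
θ − 134° = arccos(√0.5177) = 44.0°, giving θ ≈ 134 + 44.0 = 178.0°.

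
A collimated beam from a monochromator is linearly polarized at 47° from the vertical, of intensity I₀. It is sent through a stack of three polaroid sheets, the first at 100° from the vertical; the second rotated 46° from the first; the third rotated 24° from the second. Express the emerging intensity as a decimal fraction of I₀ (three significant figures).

≈ 0.146 I₀

By Malus's law, I₁ = I₀ cos²(100° − 47°) = I₀ cos²(53°) = 0.3622 I₀.
I₂ = I₁ cos²(46°) = 0.3622 · 0.4826 I₀ = 0.1748 I₀.
I₃ = I₂ cos²(24°) = 0.1748 · 0.8346 I₀ = 0.1459 I₀.
Transmitted fraction = 0.1459.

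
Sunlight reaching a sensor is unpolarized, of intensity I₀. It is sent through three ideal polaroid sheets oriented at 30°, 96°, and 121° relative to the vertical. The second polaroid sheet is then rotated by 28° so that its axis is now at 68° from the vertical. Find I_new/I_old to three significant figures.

Before rotation:
Unpolarized light through the first polarizer → I₁ = ½ I₀, now polarized at 30°.
I₂ = I₁ cos²(96° − 30°) = 0.5 I₀ · cos²(66°) = 0.08272 I₀.
I₃ = I₂ cos²(121° − 96°) = 0.08272 I₀ · cos²(25°) = 0.06794 I₀.
After rotation:
Unpolarized light through the first polarizer → I₁ = ½ I₀, now polarized at 30°.
I₂ = I₁ cos²(68° − 30°) = 0.5 I₀ · cos²(38°) = 0.3105 I₀.
I₃ = I₂ cos²(121° − 68°) = 0.3105 I₀ · cos²(53°) = 0.1125 I₀.
Ratio = 0.1125 / 0.06794 = 1.655.

I_new/I_old ≈ 1.66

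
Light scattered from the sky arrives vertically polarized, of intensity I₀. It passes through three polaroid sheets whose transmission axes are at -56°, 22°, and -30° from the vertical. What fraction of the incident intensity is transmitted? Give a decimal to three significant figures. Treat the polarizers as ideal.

By Malus's law, I₁ = I₀ cos²(-56° − 0°) = I₀ cos²(56°) = 0.3127 I₀.
I₂ = I₁ cos²(22° + 56°) = 0.3127 I₀ · cos²(78°) = 0.01352 I₀.
I₃ = I₂ cos²(-30° − 22°) = 0.01352 I₀ · cos²(52°) = 0.005123 I₀.
Transmitted fraction = 0.005123.

≈ 0.00512 I₀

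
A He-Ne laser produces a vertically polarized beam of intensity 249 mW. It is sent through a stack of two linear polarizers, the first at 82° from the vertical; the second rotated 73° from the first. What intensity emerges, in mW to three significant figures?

I ≈ 0.412 mW

I₁ = 249 mW · cos²(82°) = 4.823 mW.
I₂ = I₁ · cos²(73°) = 4.823 · 0.08548 = 0.4123 mW.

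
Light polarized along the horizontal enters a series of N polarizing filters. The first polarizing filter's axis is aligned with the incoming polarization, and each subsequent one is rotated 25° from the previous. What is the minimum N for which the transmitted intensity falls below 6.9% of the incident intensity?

N = 15

First polarizer is aligned with the polarization: full transmission.
Each further stage multiplies by cos²(25°) = 0.8214.
After N polarizers: T = 0.8214^(N−1). Require T < 0.069 ⇒ N−1 > ln(0.069)/ln(0.8214) = 13.59, so N−1 ≥ 14 and N = 15.
Check: N=15 gives T = 0.06364 < 0.069; N=14 gives T = 0.07748.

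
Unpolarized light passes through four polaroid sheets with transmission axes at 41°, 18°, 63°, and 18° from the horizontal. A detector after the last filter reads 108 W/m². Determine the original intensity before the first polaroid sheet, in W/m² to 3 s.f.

Unpolarized light through the first polarizer → I₁ = ½ I₀, now polarized at 41°.
I₂ = I₁ cos²(18° − 41°) = 0.5 I₀ · cos²(23°) = 0.4237 I₀.
I₃ = I₂ cos²(63° − 18°) = 0.4237 I₀ · cos²(45°) = 0.2118 I₀.
I₄ = I₃ cos²(18° − 63°) = 0.2118 I₀ · cos²(45°) = 0.1059 I₀.
So 108 W/m² = 0.1059 I₀, giving I₀ = 108/0.1059 = 1020 W/m².

I₀ ≈ 1020 W/m²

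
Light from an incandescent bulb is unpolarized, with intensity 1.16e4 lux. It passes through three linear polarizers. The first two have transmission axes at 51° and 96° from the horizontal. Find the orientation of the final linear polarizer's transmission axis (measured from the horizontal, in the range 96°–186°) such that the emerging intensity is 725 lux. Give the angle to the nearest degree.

θ ≈ 156°

Unpolarized light through the first polarizer → I₁ = ½ I₀, now polarized at 51°.
I₂ = I₁ cos²(96° − 51°) = 0.5 I₀ · cos²(45°) = 0.25 I₀.
Target fraction: 725 / 1.16e4 lux = 0.0625 of I₀.
Need I₃/I₀ = 0.0625, so cos²(θ − 96°) = 0.0625 / 0.25 = 0.25.
θ − 96° = arccos(√0.25) = 60.0°, giving θ ≈ 96 + 60.0 = 156.0°.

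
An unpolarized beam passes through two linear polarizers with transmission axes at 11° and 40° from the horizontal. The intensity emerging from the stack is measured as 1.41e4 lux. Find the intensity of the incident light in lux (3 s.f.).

Unpolarized light through the first polarizer → I₁ = ½ I₀, now polarized at 11°.
I₂ = I₁ cos²(40° − 11°) = 0.5 I₀ · cos²(29°) = 0.3825 I₀.
So 1.41e4 lux = 0.3825 I₀, giving I₀ = 1.41e4/0.3825 = 3.686e+04 lux.

I₀ ≈ 3.69e4 lux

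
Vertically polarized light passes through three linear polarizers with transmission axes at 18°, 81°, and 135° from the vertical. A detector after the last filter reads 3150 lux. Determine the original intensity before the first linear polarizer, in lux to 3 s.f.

By Malus's law, I₁ = I₀ cos²(18° − 0°) = I₀ cos²(18°) = 0.9045 I₀.
I₂ = I₁ cos²(81° − 18°) = 0.9045 I₀ · cos²(63°) = 0.1864 I₀.
I₃ = I₂ cos²(135° − 81°) = 0.1864 I₀ · cos²(54°) = 0.06441 I₀.
So 3150 lux = 0.06441 I₀, giving I₀ = 3150/0.06441 = 4.891e+04 lux.

I₀ ≈ 4.89e4 lux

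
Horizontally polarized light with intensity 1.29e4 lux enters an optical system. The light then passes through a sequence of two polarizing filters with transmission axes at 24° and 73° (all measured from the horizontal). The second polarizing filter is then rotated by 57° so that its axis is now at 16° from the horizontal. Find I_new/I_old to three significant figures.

I_new/I_old ≈ 2.28

Before rotation:
I₁ = I₀ cos²(24° − 0°) = I₀ cos²(24°) = 0.8346 I₀.
I₂ = I₁ cos²(73° − 24°) = 0.8346 I₀ · cos²(49°) = 0.3592 I₀.
After rotation:
I₁ = I₀ cos²(24° − 0°) = I₀ cos²(24°) = 0.8346 I₀.
I₂ = I₁ cos²(16° − 24°) = 0.8346 I₀ · cos²(8°) = 0.8184 I₀.
Ratio = 0.8184 / 0.3592 = 2.278.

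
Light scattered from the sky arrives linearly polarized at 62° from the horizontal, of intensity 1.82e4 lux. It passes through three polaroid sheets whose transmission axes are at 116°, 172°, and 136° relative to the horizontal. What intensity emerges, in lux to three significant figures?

I ≈ 1290 lux

I₁ = 1.82e4 lux · cos²(54°) = 6288 lux.
I₂ = I₁ · cos²(56°) = 6288 · 0.3127 = 1966 lux.
I₃ = I₂ · cos²(36°) = 1966 · 0.6545 = 1287 lux.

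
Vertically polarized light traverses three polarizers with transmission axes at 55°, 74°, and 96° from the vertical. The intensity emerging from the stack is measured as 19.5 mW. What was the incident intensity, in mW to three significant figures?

I₀ ≈ 77.1 mW

I₁ = I₀ cos²(55° − 0°) = I₀ cos²(55°) = 0.329 I₀.
I₂ = I₁ cos²(74° − 55°) = 0.329 I₀ · cos²(19°) = 0.2941 I₀.
I₃ = I₂ cos²(96° − 74°) = 0.2941 I₀ · cos²(22°) = 0.2528 I₀.
So 19.5 mW = 0.2528 I₀, giving I₀ = 19.5/0.2528 = 77.12 mW.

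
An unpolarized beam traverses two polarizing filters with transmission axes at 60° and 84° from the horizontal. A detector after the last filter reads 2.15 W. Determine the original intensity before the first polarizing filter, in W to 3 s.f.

I₀ ≈ 5.15 W

Unpolarized light through the first polarizer → I₁ = ½ I₀, now polarized at 60°.
I₂ = I₁ cos²(84° − 60°) = 0.5 I₀ · cos²(24°) = 0.4173 I₀.
So 2.15 W = 0.4173 I₀, giving I₀ = 2.15/0.4173 = 5.152 W.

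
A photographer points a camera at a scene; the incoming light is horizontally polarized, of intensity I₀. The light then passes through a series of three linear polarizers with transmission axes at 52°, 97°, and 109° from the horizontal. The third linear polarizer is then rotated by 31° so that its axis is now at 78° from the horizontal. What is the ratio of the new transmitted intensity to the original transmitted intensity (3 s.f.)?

Before rotation:
By Malus's law, I₁ = I₀ cos²(52° − 0°) = I₀ cos²(52°) = 0.379 I₀.
I₂ = I₁ cos²(97° − 52°) = 0.379 I₀ · cos²(45°) = 0.1895 I₀.
I₃ = I₂ cos²(109° − 97°) = 0.1895 I₀ · cos²(12°) = 0.1813 I₀.
After rotation:
I₁ = I₀ cos²(52° − 0°) = I₀ cos²(52°) = 0.379 I₀.
I₂ = I₁ cos²(97° − 52°) = 0.379 I₀ · cos²(45°) = 0.1895 I₀.
I₃ = I₂ cos²(78° − 97°) = 0.1895 I₀ · cos²(19°) = 0.1694 I₀.
Ratio = 0.1694 / 0.1813 = 0.9344.

I_new/I_old ≈ 0.934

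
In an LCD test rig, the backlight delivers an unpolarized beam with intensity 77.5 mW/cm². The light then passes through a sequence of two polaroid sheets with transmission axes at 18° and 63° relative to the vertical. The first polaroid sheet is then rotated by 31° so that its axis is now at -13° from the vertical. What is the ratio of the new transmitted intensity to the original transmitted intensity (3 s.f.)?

Before rotation:
Unpolarized light through the first polarizer → I₁ = ½ I₀, now polarized at 18°.
I₂ = I₁ cos²(63° − 18°) = 0.5 I₀ · cos²(45°) = 0.25 I₀.
After rotation:
Unpolarized light through the first polarizer → I₁ = ½ I₀, now polarized at -13°.
I₂ = I₁ cos²(63° + 13°) = 0.5 I₀ · cos²(76°) = 0.02926 I₀.
Ratio = 0.02926 / 0.25 = 0.1171.

I_new/I_old ≈ 0.117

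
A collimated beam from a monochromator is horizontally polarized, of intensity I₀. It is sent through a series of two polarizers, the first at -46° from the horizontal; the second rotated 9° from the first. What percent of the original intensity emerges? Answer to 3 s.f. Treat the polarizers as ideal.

≈ 47.1%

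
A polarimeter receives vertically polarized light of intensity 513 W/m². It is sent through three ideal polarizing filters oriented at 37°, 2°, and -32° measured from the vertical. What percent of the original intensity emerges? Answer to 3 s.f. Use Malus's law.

By Malus's law, I₁ = 513 W/m² · cos²(37°) = 327.2 W/m².
I₂ = I₁ · cos²(35°) = 327.2 · 0.671 = 219.6 W/m².
I₃ = I₂ · cos²(34°) = 219.6 · 0.6873 = 150.9 W/m².
That is 29.42% of the incident intensity.

≈ 29.4%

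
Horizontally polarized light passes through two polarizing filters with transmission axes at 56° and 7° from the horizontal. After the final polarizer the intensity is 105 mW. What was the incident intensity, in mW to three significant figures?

I₀ ≈ 780 mW

By Malus's law, I₁ = I₀ cos²(56° − 0°) = I₀ cos²(56°) = 0.3127 I₀.
I₂ = I₁ cos²(7° − 56°) = 0.3127 I₀ · cos²(49°) = 0.1346 I₀.
So 105 mW = 0.1346 I₀, giving I₀ = 105/0.1346 = 780.2 mW.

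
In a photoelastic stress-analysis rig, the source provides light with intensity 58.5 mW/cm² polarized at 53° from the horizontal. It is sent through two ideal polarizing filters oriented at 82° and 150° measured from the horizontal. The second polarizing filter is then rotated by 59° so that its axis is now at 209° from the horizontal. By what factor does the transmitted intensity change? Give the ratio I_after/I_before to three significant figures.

I_new/I_old ≈ 2.58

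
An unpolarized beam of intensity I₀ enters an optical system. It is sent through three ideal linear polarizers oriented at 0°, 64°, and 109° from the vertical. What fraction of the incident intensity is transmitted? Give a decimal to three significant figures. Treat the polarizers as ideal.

≈ 0.0480 I₀

Unpolarized light through the first polarizer → I₁ = ½ I₀, now polarized at 0°.
I₂ = I₁ cos²(64° − 0°) = 0.5 I₀ · cos²(64°) = 0.09608 I₀.
I₃ = I₂ cos²(109° − 64°) = 0.09608 I₀ · cos²(45°) = 0.04804 I₀.
Transmitted fraction = 0.04804.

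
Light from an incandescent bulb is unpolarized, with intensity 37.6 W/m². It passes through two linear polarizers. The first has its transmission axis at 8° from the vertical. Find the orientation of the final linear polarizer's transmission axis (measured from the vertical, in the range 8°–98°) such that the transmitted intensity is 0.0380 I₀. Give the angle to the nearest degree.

θ ≈ 82°

Unpolarized light through the first polarizer → I₁ = ½ I₀, now polarized at 8°.
Need I₂/I₀ = 0.038, so cos²(θ − 8°) = 0.038 / 0.5 = 0.076.
θ − 8° = arccos(√0.076) = 74.0°, giving θ ≈ 8 + 74.0 = 82.0°.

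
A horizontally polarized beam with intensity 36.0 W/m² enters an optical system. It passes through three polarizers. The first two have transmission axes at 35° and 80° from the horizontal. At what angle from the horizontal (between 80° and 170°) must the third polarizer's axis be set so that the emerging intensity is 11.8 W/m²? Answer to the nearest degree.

By Malus's law, I₁ = I₀ cos²(35° − 0°) = I₀ cos²(35°) = 0.671 I₀.
I₂ = I₁ cos²(80° − 35°) = 0.671 I₀ · cos²(45°) = 0.3355 I₀.
Target fraction: 11.8 / 36.0 W/m² = 0.3278 of I₀.
Need I₃/I₀ = 0.3278, so cos²(θ − 80°) = 0.3278 / 0.3355 = 0.977.
θ − 80° = arccos(√0.977) = 8.7°, giving θ ≈ 80 + 8.7 = 88.7°.

θ ≈ 89°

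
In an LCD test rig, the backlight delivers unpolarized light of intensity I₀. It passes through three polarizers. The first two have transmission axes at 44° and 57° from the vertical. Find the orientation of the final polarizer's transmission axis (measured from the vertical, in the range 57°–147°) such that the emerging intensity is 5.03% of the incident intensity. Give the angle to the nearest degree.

Unpolarized light through the first polarizer → I₁ = ½ I₀, now polarized at 44°.
I₂ = I₁ cos²(57° − 44°) = 0.5 I₀ · cos²(13°) = 0.4747 I₀.
Need I₃/I₀ = 0.0503, so cos²(θ − 57°) = 0.0503 / 0.4747 = 0.106.
θ − 57° = arccos(√0.106) = 71.0°, giving θ ≈ 57 + 71.0 = 128.0°.

θ ≈ 128°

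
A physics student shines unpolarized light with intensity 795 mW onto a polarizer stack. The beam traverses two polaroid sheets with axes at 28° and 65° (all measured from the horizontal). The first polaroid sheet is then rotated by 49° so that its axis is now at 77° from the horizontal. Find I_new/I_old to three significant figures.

Before rotation:
Unpolarized light through the first polarizer → I₁ = ½ I₀, now polarized at 28°.
I₂ = I₁ cos²(65° − 28°) = 0.5 I₀ · cos²(37°) = 0.3189 I₀.
After rotation:
Unpolarized light through the first polarizer → I₁ = ½ I₀, now polarized at 77°.
I₂ = I₁ cos²(65° − 77°) = 0.5 I₀ · cos²(12°) = 0.4784 I₀.
Ratio = 0.4784 / 0.3189 = 1.5.

I_new/I_old ≈ 1.50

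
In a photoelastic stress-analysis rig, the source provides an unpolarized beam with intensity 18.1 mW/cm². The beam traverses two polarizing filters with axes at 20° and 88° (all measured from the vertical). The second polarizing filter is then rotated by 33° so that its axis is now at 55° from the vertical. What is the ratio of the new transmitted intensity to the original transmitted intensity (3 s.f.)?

I_new/I_old ≈ 4.78

Before rotation:
Unpolarized light through the first polarizer → I₁ = ½ I₀, now polarized at 20°.
I₂ = I₁ cos²(88° − 20°) = 0.5 I₀ · cos²(68°) = 0.07017 I₀.
After rotation:
Unpolarized light through the first polarizer → I₁ = ½ I₀, now polarized at 20°.
I₂ = I₁ cos²(55° − 20°) = 0.5 I₀ · cos²(35°) = 0.3355 I₀.
Ratio = 0.3355 / 0.07017 = 4.782.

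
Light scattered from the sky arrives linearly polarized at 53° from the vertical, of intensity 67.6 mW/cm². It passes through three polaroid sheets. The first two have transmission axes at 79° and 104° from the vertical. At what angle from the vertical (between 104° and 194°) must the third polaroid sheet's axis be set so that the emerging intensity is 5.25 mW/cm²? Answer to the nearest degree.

θ ≈ 174°

By Malus's law, I₁ = I₀ cos²(79° − 53°) = I₀ cos²(26°) = 0.8078 I₀.
I₂ = I₁ cos²(104° − 79°) = 0.8078 I₀ · cos²(25°) = 0.6635 I₀.
Target fraction: 5.25 / 67.6 mW/cm² = 0.07766 of I₀.
Need I₃/I₀ = 0.07766, so cos²(θ − 104°) = 0.07766 / 0.6635 = 0.117.
θ − 104° = arccos(√0.117) = 70.0°, giving θ ≈ 104 + 70.0 = 174.0°.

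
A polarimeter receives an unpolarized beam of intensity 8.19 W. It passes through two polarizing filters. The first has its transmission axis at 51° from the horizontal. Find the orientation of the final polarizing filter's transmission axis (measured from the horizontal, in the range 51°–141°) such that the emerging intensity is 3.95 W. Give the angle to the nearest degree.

Unpolarized light through the first polarizer → I₁ = ½ I₀, now polarized at 51°.
Target fraction: 3.95 / 8.19 W = 0.4823 of I₀.
Need I₂/I₀ = 0.4823, so cos²(θ − 51°) = 0.4823 / 0.5 = 0.9646.
θ − 51° = arccos(√0.9646) = 10.8°, giving θ ≈ 51 + 10.8 = 61.8°.

θ ≈ 62°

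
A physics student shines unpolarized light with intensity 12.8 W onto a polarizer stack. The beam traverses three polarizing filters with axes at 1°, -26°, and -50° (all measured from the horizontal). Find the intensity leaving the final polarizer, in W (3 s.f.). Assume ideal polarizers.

Unpolarized light through the first polarizer → I₁ = 12.8 W/2 = 6.4 W, polarized at 1°.
I₂ = I₁ · cos²(27°) = 6.4 · 0.7939 = 5.081 W.
I₃ = I₂ · cos²(24°) = 5.081 · 0.8346 = 4.24 W.

I ≈ 4.24 W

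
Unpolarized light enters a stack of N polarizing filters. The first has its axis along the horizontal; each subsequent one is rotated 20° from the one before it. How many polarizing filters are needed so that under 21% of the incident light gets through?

First polarizer halves the unpolarized light: factor 1/2.
Each further stage multiplies by cos²(20°) = 0.883.
After N polarizers: T = 0.5·0.883^(N−1). Require T < 0.21 ⇒ N−1 > ln(0.21/0.5)/ln(0.883) = 6.97, so N−1 ≥ 7 and N = 8.
Check: N=8 gives T = 0.2093 < 0.21; N=7 gives T = 0.237.

N = 8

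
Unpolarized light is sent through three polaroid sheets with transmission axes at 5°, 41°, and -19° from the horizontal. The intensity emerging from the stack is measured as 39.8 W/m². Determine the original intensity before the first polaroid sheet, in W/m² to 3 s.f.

Unpolarized light through the first polarizer → I₁ = ½ I₀, now polarized at 5°.
I₂ = I₁ cos²(41° − 5°) = 0.5 I₀ · cos²(36°) = 0.3273 I₀.
I₃ = I₂ cos²(-19° − 41°) = 0.3273 I₀ · cos²(60°) = 0.08181 I₀.
So 39.8 W/m² = 0.08181 I₀, giving I₀ = 39.8/0.08181 = 486.5 W/m².

I₀ ≈ 486 W/m²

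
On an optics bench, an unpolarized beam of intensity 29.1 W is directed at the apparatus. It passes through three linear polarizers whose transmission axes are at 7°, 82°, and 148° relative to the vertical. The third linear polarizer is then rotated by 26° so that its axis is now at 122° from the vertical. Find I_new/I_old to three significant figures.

Before rotation:
Unpolarized light through the first polarizer → I₁ = ½ I₀, now polarized at 7°.
I₂ = I₁ cos²(82° − 7°) = 0.5 I₀ · cos²(75°) = 0.03349 I₀.
I₃ = I₂ cos²(148° − 82°) = 0.03349 I₀ · cos²(66°) = 0.005541 I₀.
After rotation:
Unpolarized light through the first polarizer → I₁ = ½ I₀, now polarized at 7°.
I₂ = I₁ cos²(82° − 7°) = 0.5 I₀ · cos²(75°) = 0.03349 I₀.
I₃ = I₂ cos²(122° − 82°) = 0.03349 I₀ · cos²(40°) = 0.01965 I₀.
Ratio = 0.01965 / 0.005541 = 3.547.

I_new/I_old ≈ 3.55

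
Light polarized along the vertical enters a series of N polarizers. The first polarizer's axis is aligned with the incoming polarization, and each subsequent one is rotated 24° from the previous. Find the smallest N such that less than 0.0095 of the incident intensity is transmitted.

N = 27

First polarizer is aligned with the polarization: full transmission.
Each further stage multiplies by cos²(24°) = 0.8346.
After N polarizers: T = 0.8346^(N−1). Require T < 0.0095 ⇒ N−1 > ln(0.0095)/ln(0.8346) = 25.75, so N−1 ≥ 26 and N = 27.
Check: N=27 gives T = 0.009078 < 0.0095; N=26 gives T = 0.01088.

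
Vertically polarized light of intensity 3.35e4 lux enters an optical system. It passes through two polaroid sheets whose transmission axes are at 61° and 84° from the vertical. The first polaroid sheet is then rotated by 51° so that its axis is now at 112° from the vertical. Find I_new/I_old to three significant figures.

I_new/I_old ≈ 0.549

Before rotation:
By Malus's law, I₁ = I₀ cos²(61° − 0°) = I₀ cos²(61°) = 0.235 I₀.
I₂ = I₁ cos²(84° − 61°) = 0.235 I₀ · cos²(23°) = 0.1992 I₀.
After rotation:
I₁ = I₀ cos²(112° − 0°) = I₀ cos²(68°) = 0.1403 I₀.
I₂ = I₁ cos²(84° − 112°) = 0.1403 I₀ · cos²(28°) = 0.1094 I₀.
Ratio = 0.1094 / 0.1992 = 0.5493.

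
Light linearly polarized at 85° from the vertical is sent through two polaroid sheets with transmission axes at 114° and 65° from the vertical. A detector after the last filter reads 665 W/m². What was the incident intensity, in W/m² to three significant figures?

By Malus's law, I₁ = I₀ cos²(114° − 85°) = I₀ cos²(29°) = 0.765 I₀.
I₂ = I₁ cos²(65° − 114°) = 0.765 I₀ · cos²(49°) = 0.3292 I₀.
So 665 W/m² = 0.3292 I₀, giving I₀ = 665/0.3292 = 2020 W/m².

I₀ ≈ 2020 W/m²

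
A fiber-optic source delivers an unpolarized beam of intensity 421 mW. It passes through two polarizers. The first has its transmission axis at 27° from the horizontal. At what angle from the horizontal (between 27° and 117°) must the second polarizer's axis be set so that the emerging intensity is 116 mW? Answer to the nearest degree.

Unpolarized light through the first polarizer → I₁ = ½ I₀, now polarized at 27°.
Target fraction: 116 / 421 mW = 0.2755 of I₀.
Need I₂/I₀ = 0.2755, so cos²(θ − 27°) = 0.2755 / 0.5 = 0.5511.
θ − 27° = arccos(√0.5511) = 42.1°, giving θ ≈ 27 + 42.1 = 69.1°.

θ ≈ 69°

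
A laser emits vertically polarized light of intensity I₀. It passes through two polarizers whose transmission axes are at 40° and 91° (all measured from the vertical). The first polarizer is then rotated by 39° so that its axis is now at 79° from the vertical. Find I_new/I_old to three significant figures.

Before rotation:
I₁ = I₀ cos²(40° − 0°) = I₀ cos²(40°) = 0.5868 I₀.
I₂ = I₁ cos²(91° − 40°) = 0.5868 I₀ · cos²(51°) = 0.2324 I₀.
After rotation:
I₁ = I₀ cos²(79° − 0°) = I₀ cos²(79°) = 0.03641 I₀.
I₂ = I₁ cos²(91° − 79°) = 0.03641 I₀ · cos²(12°) = 0.03483 I₀.
Ratio = 0.03483 / 0.2324 = 0.1499.

I_new/I_old ≈ 0.150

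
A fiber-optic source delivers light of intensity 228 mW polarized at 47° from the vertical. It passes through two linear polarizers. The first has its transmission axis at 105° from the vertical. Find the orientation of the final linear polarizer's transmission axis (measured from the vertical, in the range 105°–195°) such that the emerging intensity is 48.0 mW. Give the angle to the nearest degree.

θ ≈ 135°

I₁ = I₀ cos²(105° − 47°) = I₀ cos²(58°) = 0.2808 I₀.
Target fraction: 48.0 / 228 mW = 0.2105 of I₀.
Need I₂/I₀ = 0.2105, so cos²(θ − 105°) = 0.2105 / 0.2808 = 0.7497.
θ − 105° = arccos(√0.7497) = 30.0°, giving θ ≈ 105 + 30.0 = 135.0°.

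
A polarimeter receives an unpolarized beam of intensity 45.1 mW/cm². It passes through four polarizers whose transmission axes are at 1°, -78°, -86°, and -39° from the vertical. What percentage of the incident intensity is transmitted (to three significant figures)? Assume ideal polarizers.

≈ 0.830%

Unpolarized light through the first polarizer → I₁ = 45.1 mW/cm²/2 = 22.55 mW/cm², polarized at 1°.
I₂ = I₁ · cos²(79°) = 22.55 · 0.03641 = 0.821 mW/cm².
I₃ = I₂ · cos²(8°) = 0.821 · 0.9806 = 0.8051 mW/cm².
I₄ = I₃ · cos²(47°) = 0.8051 · 0.4651 = 0.3745 mW/cm².
That is 0.8303% of the incident intensity.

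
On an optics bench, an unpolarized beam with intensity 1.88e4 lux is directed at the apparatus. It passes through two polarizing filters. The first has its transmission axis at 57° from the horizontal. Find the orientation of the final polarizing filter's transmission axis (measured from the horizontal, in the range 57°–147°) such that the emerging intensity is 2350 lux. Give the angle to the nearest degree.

θ ≈ 117°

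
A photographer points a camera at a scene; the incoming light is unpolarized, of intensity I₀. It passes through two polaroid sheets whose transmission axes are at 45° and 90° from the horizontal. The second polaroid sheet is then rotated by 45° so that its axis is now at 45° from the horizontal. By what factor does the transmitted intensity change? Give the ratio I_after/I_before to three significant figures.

I_new/I_old ≈ 2.00

Before rotation:
Unpolarized light through the first polarizer → I₁ = ½ I₀, now polarized at 45°.
I₂ = I₁ cos²(90° − 45°) = 0.5 I₀ · cos²(45°) = 0.25 I₀.
After rotation:
Unpolarized light through the first polarizer → I₁ = ½ I₀, now polarized at 45°.
I₂ = I₁ cos²(45° − 45°) = 0.5 I₀ · cos²(0°) = 0.5 I₀.
Ratio = 0.5 / 0.25 = 2.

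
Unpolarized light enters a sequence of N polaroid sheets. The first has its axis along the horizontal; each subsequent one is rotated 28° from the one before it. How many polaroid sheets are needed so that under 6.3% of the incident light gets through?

N = 10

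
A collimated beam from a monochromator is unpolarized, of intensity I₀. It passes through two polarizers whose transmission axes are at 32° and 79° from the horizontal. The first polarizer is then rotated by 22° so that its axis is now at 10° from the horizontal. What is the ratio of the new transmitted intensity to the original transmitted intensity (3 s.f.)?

I_new/I_old ≈ 0.276

Before rotation:
Unpolarized light through the first polarizer → I₁ = ½ I₀, now polarized at 32°.
I₂ = I₁ cos²(79° − 32°) = 0.5 I₀ · cos²(47°) = 0.2326 I₀.
After rotation:
Unpolarized light through the first polarizer → I₁ = ½ I₀, now polarized at 10°.
I₂ = I₁ cos²(79° − 10°) = 0.5 I₀ · cos²(69°) = 0.06421 I₀.
Ratio = 0.06421 / 0.2326 = 0.2761.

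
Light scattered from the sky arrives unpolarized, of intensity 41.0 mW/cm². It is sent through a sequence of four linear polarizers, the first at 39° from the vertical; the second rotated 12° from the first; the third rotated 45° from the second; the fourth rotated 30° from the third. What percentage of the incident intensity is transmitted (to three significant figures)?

Unpolarized light through the first polarizer → I₁ = 41.0 mW/cm²/2 = 20.5 mW/cm², polarized at 39°.
I₂ = I₁ · cos²(12°) = 20.5 · 0.9568 = 19.61 mW/cm².
I₃ = I₂ · cos²(45°) = 19.61 · 0.5 = 9.807 mW/cm².
I₄ = I₃ · cos²(30°) = 9.807 · 0.75 = 7.355 mW/cm².
That is 17.94% of the incident intensity.

≈ 17.9%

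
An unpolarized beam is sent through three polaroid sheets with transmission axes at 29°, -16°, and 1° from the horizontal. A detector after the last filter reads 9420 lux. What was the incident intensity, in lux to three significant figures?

I₀ ≈ 4.12e4 lux

Unpolarized light through the first polarizer → I₁ = ½ I₀, now polarized at 29°.
I₂ = I₁ cos²(-16° − 29°) = 0.5 I₀ · cos²(45°) = 0.25 I₀.
I₃ = I₂ cos²(1° + 16°) = 0.25 I₀ · cos²(17°) = 0.2286 I₀.
So 9420 lux = 0.2286 I₀, giving I₀ = 9420/0.2286 = 4.12e+04 lux.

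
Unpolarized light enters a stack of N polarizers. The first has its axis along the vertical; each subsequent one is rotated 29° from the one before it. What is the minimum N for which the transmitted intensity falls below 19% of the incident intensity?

First polarizer halves the unpolarized light: factor 1/2.
Each further stage multiplies by cos²(29°) = 0.765.
After N polarizers: T = 0.5·0.765^(N−1). Require T < 0.19 ⇒ N−1 > ln(0.19/0.5)/ln(0.765) = 3.61, so N−1 ≥ 4 and N = 5.
Check: N=5 gives T = 0.1712 < 0.19; N=4 gives T = 0.2238.

N = 5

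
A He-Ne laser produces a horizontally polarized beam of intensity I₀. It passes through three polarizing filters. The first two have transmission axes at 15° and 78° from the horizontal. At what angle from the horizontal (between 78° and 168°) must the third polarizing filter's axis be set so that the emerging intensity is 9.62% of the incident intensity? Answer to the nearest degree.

I₁ = I₀ cos²(15° − 0°) = I₀ cos²(15°) = 0.933 I₀.
I₂ = I₁ cos²(78° − 15°) = 0.933 I₀ · cos²(63°) = 0.1923 I₀.
Need I₃/I₀ = 0.0962, so cos²(θ − 78°) = 0.0962 / 0.1923 = 0.5003.
θ − 78° = arccos(√0.5003) = 45.0°, giving θ ≈ 78 + 45.0 = 123.0°.

θ ≈ 123°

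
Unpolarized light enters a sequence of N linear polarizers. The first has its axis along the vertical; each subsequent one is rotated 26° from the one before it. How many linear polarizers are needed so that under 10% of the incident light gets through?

N = 9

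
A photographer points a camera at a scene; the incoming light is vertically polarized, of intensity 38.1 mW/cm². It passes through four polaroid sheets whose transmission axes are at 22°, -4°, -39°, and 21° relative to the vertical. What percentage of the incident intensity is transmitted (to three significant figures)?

≈ 11.6%

I₁ = 38.1 mW/cm² · cos²(22°) = 32.75 mW/cm².
I₂ = I₁ · cos²(26°) = 32.75 · 0.8078 = 26.46 mW/cm².
I₃ = I₂ · cos²(35°) = 26.46 · 0.671 = 17.75 mW/cm².
I₄ = I₃ · cos²(60°) = 17.75 · 0.25 = 4.439 mW/cm².
That is 11.65% of the incident intensity.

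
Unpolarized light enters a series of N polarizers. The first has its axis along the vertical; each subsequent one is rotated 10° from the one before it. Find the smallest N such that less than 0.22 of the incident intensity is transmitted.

First polarizer halves the unpolarized light: factor 1/2.
Each further stage multiplies by cos²(10°) = 0.9698.
After N polarizers: T = 0.5·0.9698^(N−1). Require T < 0.22 ⇒ N−1 > ln(0.22/0.5)/ln(0.9698) = 26.81, so N−1 ≥ 27 and N = 28.
Check: N=28 gives T = 0.2188 < 0.22; N=27 gives T = 0.2256.

N = 28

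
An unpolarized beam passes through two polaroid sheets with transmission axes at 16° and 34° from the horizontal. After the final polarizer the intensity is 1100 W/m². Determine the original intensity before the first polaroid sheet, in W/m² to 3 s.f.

Unpolarized light through the first polarizer → I₁ = ½ I₀, now polarized at 16°.
I₂ = I₁ cos²(34° − 16°) = 0.5 I₀ · cos²(18°) = 0.4523 I₀.
So 1100 W/m² = 0.4523 I₀, giving I₀ = 1100/0.4523 = 2432 W/m².

I₀ ≈ 2430 W/m²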